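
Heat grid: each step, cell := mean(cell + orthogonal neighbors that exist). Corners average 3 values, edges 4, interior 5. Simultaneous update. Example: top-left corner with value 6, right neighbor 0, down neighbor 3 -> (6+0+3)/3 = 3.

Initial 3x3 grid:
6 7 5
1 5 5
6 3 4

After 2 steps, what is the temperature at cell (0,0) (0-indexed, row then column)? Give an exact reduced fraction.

Step 1: cell (0,0) = 14/3
Step 2: cell (0,0) = 179/36
Full grid after step 2:
  179/36 1217/240 97/18
  167/40 237/50 1117/240
  37/9 481/120 53/12

Answer: 179/36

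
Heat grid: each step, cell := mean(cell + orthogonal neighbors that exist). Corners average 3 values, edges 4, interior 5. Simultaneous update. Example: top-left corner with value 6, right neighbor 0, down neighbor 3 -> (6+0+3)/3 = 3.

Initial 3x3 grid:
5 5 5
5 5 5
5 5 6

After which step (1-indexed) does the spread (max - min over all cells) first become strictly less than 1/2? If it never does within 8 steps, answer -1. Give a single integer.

Answer: 1

Derivation:
Step 1: max=16/3, min=5, spread=1/3
  -> spread < 1/2 first at step 1
Step 2: max=95/18, min=5, spread=5/18
Step 3: max=1121/216, min=5, spread=41/216
Step 4: max=66931/12960, min=1811/360, spread=347/2592
Step 5: max=3994937/777600, min=18157/3600, spread=2921/31104
Step 6: max=239108539/46656000, min=2185483/432000, spread=24611/373248
Step 7: max=14315522033/2799360000, min=49256741/9720000, spread=207329/4478976
Step 8: max=857837952451/167961600000, min=2630801599/518400000, spread=1746635/53747712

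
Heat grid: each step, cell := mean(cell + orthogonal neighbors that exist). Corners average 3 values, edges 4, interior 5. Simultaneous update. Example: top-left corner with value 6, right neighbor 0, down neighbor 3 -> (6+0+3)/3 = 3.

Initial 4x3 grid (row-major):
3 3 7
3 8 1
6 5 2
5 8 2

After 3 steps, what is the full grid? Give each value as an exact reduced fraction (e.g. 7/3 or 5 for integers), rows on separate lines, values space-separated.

Answer: 151/36 64001/14400 1745/432
3797/800 3173/750 3881/900
34973/7200 29129/6000 1611/400
11603/2160 16999/3600 799/180

Derivation:
After step 1:
  3 21/4 11/3
  5 4 9/2
  19/4 29/5 5/2
  19/3 5 4
After step 2:
  53/12 191/48 161/36
  67/16 491/100 11/3
  1313/240 441/100 21/5
  193/36 317/60 23/6
After step 3:
  151/36 64001/14400 1745/432
  3797/800 3173/750 3881/900
  34973/7200 29129/6000 1611/400
  11603/2160 16999/3600 799/180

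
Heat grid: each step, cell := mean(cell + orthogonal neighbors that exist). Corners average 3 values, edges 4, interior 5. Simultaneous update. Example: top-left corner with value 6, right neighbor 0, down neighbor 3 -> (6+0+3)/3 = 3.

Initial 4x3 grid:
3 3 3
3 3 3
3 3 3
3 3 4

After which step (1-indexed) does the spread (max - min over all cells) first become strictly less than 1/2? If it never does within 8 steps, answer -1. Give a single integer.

Step 1: max=10/3, min=3, spread=1/3
  -> spread < 1/2 first at step 1
Step 2: max=59/18, min=3, spread=5/18
Step 3: max=689/216, min=3, spread=41/216
Step 4: max=81977/25920, min=3, spread=4217/25920
Step 5: max=4874749/1555200, min=21679/7200, spread=38417/311040
Step 6: max=291136211/93312000, min=434597/144000, spread=1903471/18662400
Step 7: max=17397149089/5598720000, min=13075759/4320000, spread=18038617/223948800
Step 8: max=1041037782851/335923200000, min=1179326759/388800000, spread=883978523/13436928000

Answer: 1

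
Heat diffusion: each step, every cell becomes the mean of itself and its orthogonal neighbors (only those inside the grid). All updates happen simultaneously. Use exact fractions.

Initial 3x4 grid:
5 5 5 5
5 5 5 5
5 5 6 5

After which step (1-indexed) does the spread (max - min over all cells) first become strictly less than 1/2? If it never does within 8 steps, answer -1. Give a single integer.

Answer: 1

Derivation:
Step 1: max=16/3, min=5, spread=1/3
  -> spread < 1/2 first at step 1
Step 2: max=631/120, min=5, spread=31/120
Step 3: max=5611/1080, min=5, spread=211/1080
Step 4: max=556897/108000, min=9047/1800, spread=14077/108000
Step 5: max=5000407/972000, min=543683/108000, spread=5363/48600
Step 6: max=149540809/29160000, min=302869/60000, spread=93859/1166400
Step 7: max=8958274481/1749600000, min=491336467/97200000, spread=4568723/69984000
Step 8: max=536660435629/104976000000, min=14761618889/2916000000, spread=8387449/167961600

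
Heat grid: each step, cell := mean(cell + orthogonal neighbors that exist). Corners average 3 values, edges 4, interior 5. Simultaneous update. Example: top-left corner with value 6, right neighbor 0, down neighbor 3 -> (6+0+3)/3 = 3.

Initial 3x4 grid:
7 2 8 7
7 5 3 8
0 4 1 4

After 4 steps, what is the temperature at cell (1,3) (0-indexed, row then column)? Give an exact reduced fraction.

Answer: 730681/144000

Derivation:
Step 1: cell (1,3) = 11/2
Step 2: cell (1,3) = 45/8
Step 3: cell (1,3) = 12299/2400
Step 4: cell (1,3) = 730681/144000
Full grid after step 4:
  622969/129600 132943/27000 284581/54000 352027/64800
  1260047/288000 538993/120000 283259/60000 730681/144000
  519269/129600 429647/108000 461287/108000 294377/64800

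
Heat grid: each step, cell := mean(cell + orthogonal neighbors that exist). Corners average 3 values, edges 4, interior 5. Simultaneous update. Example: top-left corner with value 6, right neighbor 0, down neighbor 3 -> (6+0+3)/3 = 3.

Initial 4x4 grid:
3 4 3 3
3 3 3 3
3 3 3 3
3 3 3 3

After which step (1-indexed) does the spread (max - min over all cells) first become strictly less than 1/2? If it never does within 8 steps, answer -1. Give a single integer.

Answer: 1

Derivation:
Step 1: max=10/3, min=3, spread=1/3
  -> spread < 1/2 first at step 1
Step 2: max=391/120, min=3, spread=31/120
Step 3: max=3451/1080, min=3, spread=211/1080
Step 4: max=340843/108000, min=3, spread=16843/108000
Step 5: max=3054643/972000, min=27079/9000, spread=130111/972000
Step 6: max=91122367/29160000, min=1627159/540000, spread=3255781/29160000
Step 7: max=2724753691/874800000, min=1631107/540000, spread=82360351/874800000
Step 8: max=81483316891/26244000000, min=294106441/97200000, spread=2074577821/26244000000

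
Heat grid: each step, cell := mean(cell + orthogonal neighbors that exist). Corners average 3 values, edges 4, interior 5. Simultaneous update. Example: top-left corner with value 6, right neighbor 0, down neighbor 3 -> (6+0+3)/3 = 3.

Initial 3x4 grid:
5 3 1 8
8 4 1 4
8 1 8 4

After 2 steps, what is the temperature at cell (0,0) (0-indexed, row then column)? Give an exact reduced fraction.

Step 1: cell (0,0) = 16/3
Step 2: cell (0,0) = 89/18
Full grid after step 2:
  89/18 457/120 433/120 71/18
  413/80 87/20 18/5 1051/240
  103/18 1069/240 1061/240 157/36

Answer: 89/18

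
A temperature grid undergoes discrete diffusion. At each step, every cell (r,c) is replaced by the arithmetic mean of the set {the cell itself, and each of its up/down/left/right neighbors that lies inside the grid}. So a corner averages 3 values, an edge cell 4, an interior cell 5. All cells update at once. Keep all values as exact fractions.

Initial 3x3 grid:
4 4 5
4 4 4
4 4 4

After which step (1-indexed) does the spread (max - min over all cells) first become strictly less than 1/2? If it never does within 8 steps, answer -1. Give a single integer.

Answer: 1

Derivation:
Step 1: max=13/3, min=4, spread=1/3
  -> spread < 1/2 first at step 1
Step 2: max=77/18, min=4, spread=5/18
Step 3: max=905/216, min=4, spread=41/216
Step 4: max=53971/12960, min=1451/360, spread=347/2592
Step 5: max=3217337/777600, min=14557/3600, spread=2921/31104
Step 6: max=192452539/46656000, min=1753483/432000, spread=24611/373248
Step 7: max=11516162033/2799360000, min=39536741/9720000, spread=207329/4478976
Step 8: max=689876352451/167961600000, min=2112401599/518400000, spread=1746635/53747712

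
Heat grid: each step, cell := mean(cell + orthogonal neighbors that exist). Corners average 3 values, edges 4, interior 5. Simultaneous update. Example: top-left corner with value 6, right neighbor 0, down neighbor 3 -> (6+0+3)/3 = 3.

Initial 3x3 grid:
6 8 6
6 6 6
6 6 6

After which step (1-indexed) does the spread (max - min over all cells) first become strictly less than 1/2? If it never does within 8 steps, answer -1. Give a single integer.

Answer: 3

Derivation:
Step 1: max=20/3, min=6, spread=2/3
Step 2: max=787/120, min=6, spread=67/120
Step 3: max=6917/1080, min=607/100, spread=1807/5400
  -> spread < 1/2 first at step 3
Step 4: max=2749963/432000, min=16561/2700, spread=33401/144000
Step 5: max=24557933/3888000, min=1663391/270000, spread=3025513/19440000
Step 6: max=9796126867/1555200000, min=89155949/14400000, spread=53531/497664
Step 7: max=585904925849/93312000000, min=24119116051/3888000000, spread=450953/5971968
Step 8: max=35101223560603/5598720000000, min=2900368610519/466560000000, spread=3799043/71663616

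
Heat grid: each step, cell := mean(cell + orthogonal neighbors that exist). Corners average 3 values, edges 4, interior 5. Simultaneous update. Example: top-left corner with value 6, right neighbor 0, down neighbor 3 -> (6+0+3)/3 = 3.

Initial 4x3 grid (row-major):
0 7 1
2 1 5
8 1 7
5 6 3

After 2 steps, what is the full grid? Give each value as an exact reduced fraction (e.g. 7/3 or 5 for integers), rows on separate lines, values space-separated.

Answer: 8/3 767/240 121/36
259/80 163/50 451/120
1061/240 391/100 523/120
169/36 1201/240 157/36

Derivation:
After step 1:
  3 9/4 13/3
  11/4 16/5 7/2
  4 23/5 4
  19/3 15/4 16/3
After step 2:
  8/3 767/240 121/36
  259/80 163/50 451/120
  1061/240 391/100 523/120
  169/36 1201/240 157/36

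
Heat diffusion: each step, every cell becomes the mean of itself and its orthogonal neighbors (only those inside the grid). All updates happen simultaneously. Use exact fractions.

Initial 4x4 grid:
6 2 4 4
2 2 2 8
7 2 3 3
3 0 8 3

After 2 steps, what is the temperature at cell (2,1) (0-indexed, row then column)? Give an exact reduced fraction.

Step 1: cell (2,1) = 14/5
Step 2: cell (2,1) = 303/100
Full grid after step 2:
  133/36 71/24 469/120 151/36
  157/48 327/100 333/100 529/120
  833/240 303/100 359/100 503/120
  121/36 773/240 901/240 149/36

Answer: 303/100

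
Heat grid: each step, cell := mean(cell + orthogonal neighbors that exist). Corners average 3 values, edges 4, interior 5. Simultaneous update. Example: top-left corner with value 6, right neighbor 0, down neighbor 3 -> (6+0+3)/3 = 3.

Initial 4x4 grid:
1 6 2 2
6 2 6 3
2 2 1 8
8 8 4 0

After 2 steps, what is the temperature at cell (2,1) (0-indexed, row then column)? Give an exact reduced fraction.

Answer: 108/25

Derivation:
Step 1: cell (2,1) = 3
Step 2: cell (2,1) = 108/25
Full grid after step 2:
  59/18 929/240 713/240 133/36
  959/240 157/50 403/100 773/240
  65/16 108/25 13/4 319/80
  16/3 71/16 339/80 41/12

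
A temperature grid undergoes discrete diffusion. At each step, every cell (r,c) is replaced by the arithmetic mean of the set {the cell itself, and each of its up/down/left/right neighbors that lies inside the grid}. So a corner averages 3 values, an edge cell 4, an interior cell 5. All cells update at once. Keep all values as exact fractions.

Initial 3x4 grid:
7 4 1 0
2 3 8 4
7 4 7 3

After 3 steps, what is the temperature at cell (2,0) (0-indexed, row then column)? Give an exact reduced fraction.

Answer: 5041/1080

Derivation:
Step 1: cell (2,0) = 13/3
Step 2: cell (2,0) = 43/9
Step 3: cell (2,0) = 5041/1080
Full grid after step 3:
  9047/2160 14389/3600 6457/1800 7111/2160
  64691/14400 13127/3000 12457/3000 55651/14400
  5041/1080 34403/7200 33703/7200 4793/1080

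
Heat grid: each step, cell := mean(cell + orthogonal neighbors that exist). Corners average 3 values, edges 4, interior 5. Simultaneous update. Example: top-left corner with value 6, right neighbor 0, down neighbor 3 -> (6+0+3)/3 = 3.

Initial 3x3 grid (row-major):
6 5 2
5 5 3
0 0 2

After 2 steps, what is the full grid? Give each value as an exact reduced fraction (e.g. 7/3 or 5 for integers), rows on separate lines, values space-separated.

After step 1:
  16/3 9/2 10/3
  4 18/5 3
  5/3 7/4 5/3
After step 2:
  83/18 503/120 65/18
  73/20 337/100 29/10
  89/36 521/240 77/36

Answer: 83/18 503/120 65/18
73/20 337/100 29/10
89/36 521/240 77/36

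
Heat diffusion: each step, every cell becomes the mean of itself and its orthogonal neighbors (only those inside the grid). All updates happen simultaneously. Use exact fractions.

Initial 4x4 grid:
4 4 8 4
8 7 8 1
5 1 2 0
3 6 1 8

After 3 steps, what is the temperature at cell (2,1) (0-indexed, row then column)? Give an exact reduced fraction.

Answer: 5207/1200

Derivation:
Step 1: cell (2,1) = 21/5
Step 2: cell (2,1) = 96/25
Step 3: cell (2,1) = 5207/1200
Full grid after step 3:
  2999/540 7933/1440 36017/7200 9887/2160
  7603/1440 3697/750 5473/1200 886/225
  32047/7200 5207/1200 451/125 1037/300
  9097/2160 3329/900 177/50 557/180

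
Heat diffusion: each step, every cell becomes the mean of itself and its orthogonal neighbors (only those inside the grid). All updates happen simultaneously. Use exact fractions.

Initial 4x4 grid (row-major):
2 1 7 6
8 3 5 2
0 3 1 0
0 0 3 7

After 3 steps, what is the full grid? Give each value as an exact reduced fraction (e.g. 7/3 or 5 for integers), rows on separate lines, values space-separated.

Answer: 193/54 131/36 4 2897/720
529/180 4933/1500 6787/2000 1727/480
341/150 4521/2000 1043/375 21329/7200
1123/720 1547/800 16739/7200 1481/540

Derivation:
After step 1:
  11/3 13/4 19/4 5
  13/4 4 18/5 13/4
  11/4 7/5 12/5 5/2
  0 3/2 11/4 10/3
After step 2:
  61/18 47/12 83/20 13/3
  41/12 31/10 18/5 287/80
  37/20 241/100 253/100 689/240
  17/12 113/80 599/240 103/36
After step 3:
  193/54 131/36 4 2897/720
  529/180 4933/1500 6787/2000 1727/480
  341/150 4521/2000 1043/375 21329/7200
  1123/720 1547/800 16739/7200 1481/540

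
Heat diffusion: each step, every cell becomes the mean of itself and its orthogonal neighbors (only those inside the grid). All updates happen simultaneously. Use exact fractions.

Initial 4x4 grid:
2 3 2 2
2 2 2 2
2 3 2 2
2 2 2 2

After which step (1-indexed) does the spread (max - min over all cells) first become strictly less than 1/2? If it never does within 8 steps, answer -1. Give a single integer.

Answer: 1

Derivation:
Step 1: max=12/5, min=2, spread=2/5
  -> spread < 1/2 first at step 1
Step 2: max=277/120, min=2, spread=37/120
Step 3: max=4859/2160, min=813/400, spread=293/1350
Step 4: max=95659/43200, min=14791/7200, spread=6913/43200
Step 5: max=860167/388800, min=83001/40000, spread=333733/2430000
Step 6: max=128033009/58320000, min=13502383/6480000, spread=3255781/29160000
Step 7: max=3831111299/1749600000, min=407376733/194400000, spread=82360351/874800000
Step 8: max=114441022841/52488000000, min=12254651911/5832000000, spread=2074577821/26244000000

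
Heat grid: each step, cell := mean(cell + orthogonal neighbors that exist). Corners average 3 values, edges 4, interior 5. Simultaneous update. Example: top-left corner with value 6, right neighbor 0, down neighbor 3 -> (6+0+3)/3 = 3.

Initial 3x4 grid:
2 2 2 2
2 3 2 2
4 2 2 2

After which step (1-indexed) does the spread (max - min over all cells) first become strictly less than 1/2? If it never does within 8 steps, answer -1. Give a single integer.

Step 1: max=11/4, min=2, spread=3/4
Step 2: max=49/18, min=2, spread=13/18
Step 3: max=2711/1080, min=813/400, spread=5159/10800
  -> spread < 1/2 first at step 3
Step 4: max=321023/129600, min=14791/7200, spread=10957/25920
Step 5: max=18717787/7776000, min=226271/108000, spread=97051/311040
Step 6: max=1109725133/466560000, min=27377003/12960000, spread=4966121/18662400
Step 7: max=65691228247/27993600000, min=1662314677/777600000, spread=46783199/223948800
Step 8: max=3909042058373/1679616000000, min=100498703243/46656000000, spread=2328709933/13436928000

Answer: 3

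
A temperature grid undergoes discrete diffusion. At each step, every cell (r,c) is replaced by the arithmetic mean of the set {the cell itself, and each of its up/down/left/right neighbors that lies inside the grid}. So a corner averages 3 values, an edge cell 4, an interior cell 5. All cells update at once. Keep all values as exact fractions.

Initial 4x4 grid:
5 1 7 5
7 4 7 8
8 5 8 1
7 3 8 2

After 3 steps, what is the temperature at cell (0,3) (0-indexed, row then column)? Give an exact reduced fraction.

Step 1: cell (0,3) = 20/3
Step 2: cell (0,3) = 203/36
Step 3: cell (0,3) = 12373/2160
Full grid after step 3:
  2687/540 37127/7200 38599/7200 12373/2160
  39437/7200 2012/375 33847/6000 1232/225
  4693/800 11443/2000 2017/375 4709/900
  4297/720 3401/600 9433/1800 2617/540

Answer: 12373/2160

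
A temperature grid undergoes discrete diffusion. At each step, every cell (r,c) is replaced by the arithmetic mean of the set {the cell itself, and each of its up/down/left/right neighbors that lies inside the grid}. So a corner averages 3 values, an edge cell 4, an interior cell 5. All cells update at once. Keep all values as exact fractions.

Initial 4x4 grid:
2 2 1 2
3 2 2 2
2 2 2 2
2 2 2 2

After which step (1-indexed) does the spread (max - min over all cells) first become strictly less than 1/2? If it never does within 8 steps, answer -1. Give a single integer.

Answer: 3

Derivation:
Step 1: max=7/3, min=5/3, spread=2/3
Step 2: max=271/120, min=209/120, spread=31/60
Step 3: max=2567/1200, min=1949/1080, spread=3613/10800
  -> spread < 1/2 first at step 3
Step 4: max=228151/108000, min=12067/6480, spread=81103/324000
Step 5: max=2252897/1080000, min=1828109/972000, spread=1994983/9720000
Step 6: max=20093587/9720000, min=11128987/5832000, spread=2317913/14580000
Step 7: max=2000803277/972000000, min=1682440469/874800000, spread=1182824803/8748000000
Step 8: max=17940999067/8748000000, min=10173990307/5248800000, spread=1476522833/13122000000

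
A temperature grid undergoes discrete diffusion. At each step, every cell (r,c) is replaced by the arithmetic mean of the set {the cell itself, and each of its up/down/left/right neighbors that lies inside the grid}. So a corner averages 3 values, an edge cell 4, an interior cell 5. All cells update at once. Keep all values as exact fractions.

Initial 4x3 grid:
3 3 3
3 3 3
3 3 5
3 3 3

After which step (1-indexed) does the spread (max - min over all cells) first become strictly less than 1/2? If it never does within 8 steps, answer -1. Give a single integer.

Answer: 3

Derivation:
Step 1: max=11/3, min=3, spread=2/3
Step 2: max=211/60, min=3, spread=31/60
Step 3: max=1831/540, min=3, spread=211/540
  -> spread < 1/2 first at step 3
Step 4: max=178897/54000, min=2747/900, spread=14077/54000
Step 5: max=1598407/486000, min=165683/54000, spread=5363/24300
Step 6: max=47480809/14580000, min=92869/30000, spread=93859/583200
Step 7: max=2834674481/874800000, min=151136467/48600000, spread=4568723/34992000
Step 8: max=169244435629/52488000000, min=4555618889/1458000000, spread=8387449/83980800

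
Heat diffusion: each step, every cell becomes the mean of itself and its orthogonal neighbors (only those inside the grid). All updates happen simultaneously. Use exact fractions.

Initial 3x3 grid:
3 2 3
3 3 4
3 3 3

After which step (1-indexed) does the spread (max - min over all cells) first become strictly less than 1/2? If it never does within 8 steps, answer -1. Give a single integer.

Answer: 2

Derivation:
Step 1: max=10/3, min=8/3, spread=2/3
Step 2: max=115/36, min=101/36, spread=7/18
  -> spread < 1/2 first at step 2
Step 3: max=1357/432, min=1235/432, spread=61/216
Step 4: max=16063/5184, min=15041/5184, spread=511/2592
Step 5: max=190933/62208, min=182315/62208, spread=4309/31104
Step 6: max=2275783/746496, min=2203193/746496, spread=36295/373248
Step 7: max=27179629/8957952, min=26568083/8957952, spread=305773/4478976
Step 8: max=325062223/107495424, min=319910321/107495424, spread=2575951/53747712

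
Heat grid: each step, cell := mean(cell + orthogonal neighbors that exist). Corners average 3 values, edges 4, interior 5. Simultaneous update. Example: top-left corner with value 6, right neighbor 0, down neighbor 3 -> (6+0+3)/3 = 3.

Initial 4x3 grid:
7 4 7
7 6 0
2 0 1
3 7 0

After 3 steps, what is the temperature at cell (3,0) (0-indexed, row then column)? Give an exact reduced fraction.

Step 1: cell (3,0) = 4
Step 2: cell (3,0) = 19/6
Step 3: cell (3,0) = 611/180
Full grid after step 3:
  201/40 8689/1800 8539/2160
  2783/600 22483/6000 24871/7200
  4211/1200 19453/6000 16891/7200
  611/180 18961/7200 5257/2160

Answer: 611/180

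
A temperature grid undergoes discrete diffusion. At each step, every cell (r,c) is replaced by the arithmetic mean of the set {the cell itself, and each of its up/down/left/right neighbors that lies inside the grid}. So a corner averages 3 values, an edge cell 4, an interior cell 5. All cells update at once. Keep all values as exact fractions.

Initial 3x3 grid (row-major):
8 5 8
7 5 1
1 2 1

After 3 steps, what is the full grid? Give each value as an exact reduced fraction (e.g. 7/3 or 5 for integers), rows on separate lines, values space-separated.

After step 1:
  20/3 13/2 14/3
  21/4 4 15/4
  10/3 9/4 4/3
After step 2:
  221/36 131/24 179/36
  77/16 87/20 55/16
  65/18 131/48 22/9
After step 3:
  2363/432 7531/1440 1997/432
  1513/320 1663/400 3649/960
  803/216 9457/2880 155/54

Answer: 2363/432 7531/1440 1997/432
1513/320 1663/400 3649/960
803/216 9457/2880 155/54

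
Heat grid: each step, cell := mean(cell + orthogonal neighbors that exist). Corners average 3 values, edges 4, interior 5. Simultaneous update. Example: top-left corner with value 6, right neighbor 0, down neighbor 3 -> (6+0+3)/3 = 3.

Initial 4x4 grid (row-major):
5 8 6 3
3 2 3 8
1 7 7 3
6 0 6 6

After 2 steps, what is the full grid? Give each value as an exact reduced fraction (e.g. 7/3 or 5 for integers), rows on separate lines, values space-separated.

After step 1:
  16/3 21/4 5 17/3
  11/4 23/5 26/5 17/4
  17/4 17/5 26/5 6
  7/3 19/4 19/4 5
After step 2:
  40/9 1211/240 1267/240 179/36
  127/30 106/25 97/20 1267/240
  191/60 111/25 491/100 409/80
  34/9 457/120 197/40 21/4

Answer: 40/9 1211/240 1267/240 179/36
127/30 106/25 97/20 1267/240
191/60 111/25 491/100 409/80
34/9 457/120 197/40 21/4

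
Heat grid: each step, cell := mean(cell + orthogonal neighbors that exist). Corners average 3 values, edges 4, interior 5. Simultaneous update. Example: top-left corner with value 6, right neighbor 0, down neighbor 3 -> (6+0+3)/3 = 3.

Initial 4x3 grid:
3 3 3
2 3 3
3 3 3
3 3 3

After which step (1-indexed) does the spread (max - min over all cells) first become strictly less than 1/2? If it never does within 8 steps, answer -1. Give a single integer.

Answer: 1

Derivation:
Step 1: max=3, min=8/3, spread=1/3
  -> spread < 1/2 first at step 1
Step 2: max=3, min=329/120, spread=31/120
Step 3: max=3, min=3029/1080, spread=211/1080
Step 4: max=5353/1800, min=307103/108000, spread=14077/108000
Step 5: max=320317/108000, min=2775593/972000, spread=5363/48600
Step 6: max=177131/60000, min=83739191/29160000, spread=93859/1166400
Step 7: max=286263533/97200000, min=5038525519/1749600000, spread=4568723/69984000
Step 8: max=8566381111/2916000000, min=303147564371/104976000000, spread=8387449/167961600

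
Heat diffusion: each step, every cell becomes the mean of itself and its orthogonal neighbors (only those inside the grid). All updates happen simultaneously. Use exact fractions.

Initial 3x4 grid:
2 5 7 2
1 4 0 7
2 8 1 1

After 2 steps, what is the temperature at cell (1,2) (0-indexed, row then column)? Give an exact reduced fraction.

Step 1: cell (1,2) = 19/5
Step 2: cell (1,2) = 159/50
Full grid after step 2:
  113/36 107/30 257/60 34/9
  731/240 179/50 159/50 439/120
  29/9 811/240 261/80 8/3

Answer: 159/50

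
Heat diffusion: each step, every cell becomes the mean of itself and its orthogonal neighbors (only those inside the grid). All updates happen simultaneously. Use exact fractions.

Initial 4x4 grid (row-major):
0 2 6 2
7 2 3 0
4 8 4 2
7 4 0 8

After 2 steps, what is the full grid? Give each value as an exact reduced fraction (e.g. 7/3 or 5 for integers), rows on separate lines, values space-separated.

Answer: 35/12 263/80 137/48 23/9
343/80 351/100 79/25 131/48
383/80 469/100 183/50 719/240
65/12 363/80 929/240 65/18

Derivation:
After step 1:
  3 5/2 13/4 8/3
  13/4 22/5 3 7/4
  13/2 22/5 17/5 7/2
  5 19/4 4 10/3
After step 2:
  35/12 263/80 137/48 23/9
  343/80 351/100 79/25 131/48
  383/80 469/100 183/50 719/240
  65/12 363/80 929/240 65/18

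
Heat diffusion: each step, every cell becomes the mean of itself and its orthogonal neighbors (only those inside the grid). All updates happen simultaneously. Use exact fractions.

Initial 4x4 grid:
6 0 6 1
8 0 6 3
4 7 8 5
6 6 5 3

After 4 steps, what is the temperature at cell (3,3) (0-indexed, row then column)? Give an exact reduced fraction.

Answer: 81197/16200

Derivation:
Step 1: cell (3,3) = 13/3
Step 2: cell (3,3) = 175/36
Step 3: cell (3,3) = 2723/540
Step 4: cell (3,3) = 81197/16200
Full grid after step 4:
  69007/16200 892267/216000 848171/216000 50413/12960
  1017097/216000 203023/45000 157903/36000 114187/27000
  223453/43200 928181/180000 220733/45000 64247/13500
  356639/64800 58117/10800 283133/54000 81197/16200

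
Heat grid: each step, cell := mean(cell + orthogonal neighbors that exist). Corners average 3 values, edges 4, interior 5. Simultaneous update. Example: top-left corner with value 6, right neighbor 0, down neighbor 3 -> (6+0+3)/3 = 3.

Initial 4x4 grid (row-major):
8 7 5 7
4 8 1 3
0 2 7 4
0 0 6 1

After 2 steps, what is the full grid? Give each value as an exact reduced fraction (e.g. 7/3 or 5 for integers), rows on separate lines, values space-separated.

Answer: 55/9 341/60 109/20 55/12
517/120 123/25 439/100 173/40
99/40 153/50 389/100 91/24
7/6 89/40 79/24 131/36

Derivation:
After step 1:
  19/3 7 5 5
  5 22/5 24/5 15/4
  3/2 17/5 4 15/4
  0 2 7/2 11/3
After step 2:
  55/9 341/60 109/20 55/12
  517/120 123/25 439/100 173/40
  99/40 153/50 389/100 91/24
  7/6 89/40 79/24 131/36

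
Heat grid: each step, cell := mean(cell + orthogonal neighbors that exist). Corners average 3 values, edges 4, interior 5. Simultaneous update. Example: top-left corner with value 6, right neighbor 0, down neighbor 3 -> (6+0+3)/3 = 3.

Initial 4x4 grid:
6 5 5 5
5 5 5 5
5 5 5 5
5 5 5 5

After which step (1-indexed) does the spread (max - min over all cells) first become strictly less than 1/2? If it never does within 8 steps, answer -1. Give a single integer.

Answer: 1

Derivation:
Step 1: max=16/3, min=5, spread=1/3
  -> spread < 1/2 first at step 1
Step 2: max=95/18, min=5, spread=5/18
Step 3: max=1121/216, min=5, spread=41/216
Step 4: max=33443/6480, min=5, spread=1043/6480
Step 5: max=997553/194400, min=5, spread=25553/194400
Step 6: max=29831459/5832000, min=90079/18000, spread=645863/5832000
Step 7: max=892441691/174960000, min=600971/120000, spread=16225973/174960000
Step 8: max=26721477983/5248800000, min=270701/54000, spread=409340783/5248800000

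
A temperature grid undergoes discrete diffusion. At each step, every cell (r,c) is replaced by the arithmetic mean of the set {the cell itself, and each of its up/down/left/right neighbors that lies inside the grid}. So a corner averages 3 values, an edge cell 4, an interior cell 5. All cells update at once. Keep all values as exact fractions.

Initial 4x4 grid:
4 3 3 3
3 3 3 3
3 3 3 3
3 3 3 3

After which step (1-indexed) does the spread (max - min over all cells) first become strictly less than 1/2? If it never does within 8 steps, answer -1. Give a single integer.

Step 1: max=10/3, min=3, spread=1/3
  -> spread < 1/2 first at step 1
Step 2: max=59/18, min=3, spread=5/18
Step 3: max=689/216, min=3, spread=41/216
Step 4: max=20483/6480, min=3, spread=1043/6480
Step 5: max=608753/194400, min=3, spread=25553/194400
Step 6: max=18167459/5832000, min=54079/18000, spread=645863/5832000
Step 7: max=542521691/174960000, min=360971/120000, spread=16225973/174960000
Step 8: max=16223877983/5248800000, min=162701/54000, spread=409340783/5248800000

Answer: 1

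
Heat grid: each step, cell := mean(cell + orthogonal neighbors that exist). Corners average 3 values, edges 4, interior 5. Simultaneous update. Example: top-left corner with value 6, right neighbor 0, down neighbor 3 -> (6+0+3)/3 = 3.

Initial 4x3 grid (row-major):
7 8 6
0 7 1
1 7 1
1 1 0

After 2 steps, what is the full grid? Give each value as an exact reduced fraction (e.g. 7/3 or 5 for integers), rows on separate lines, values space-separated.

After step 1:
  5 7 5
  15/4 23/5 15/4
  9/4 17/5 9/4
  1 9/4 2/3
After step 2:
  21/4 27/5 21/4
  39/10 9/2 39/10
  13/5 59/20 151/60
  11/6 439/240 31/18

Answer: 21/4 27/5 21/4
39/10 9/2 39/10
13/5 59/20 151/60
11/6 439/240 31/18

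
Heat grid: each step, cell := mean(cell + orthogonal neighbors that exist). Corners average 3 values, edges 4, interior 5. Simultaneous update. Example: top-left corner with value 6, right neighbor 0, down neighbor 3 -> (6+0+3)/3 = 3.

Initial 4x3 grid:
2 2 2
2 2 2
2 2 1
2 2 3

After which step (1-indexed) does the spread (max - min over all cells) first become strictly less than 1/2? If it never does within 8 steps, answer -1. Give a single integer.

Answer: 2

Derivation:
Step 1: max=9/4, min=7/4, spread=1/2
Step 2: max=25/12, min=151/80, spread=47/240
  -> spread < 1/2 first at step 2
Step 3: max=9827/4800, min=4591/2400, spread=43/320
Step 4: max=87457/43200, min=41911/21600, spread=727/8640
Step 5: max=34676507/17280000, min=4215469/2160000, spread=63517/1152000
Step 6: max=311496037/155520000, min=38007289/19440000, spread=297509/6220800
Step 7: max=18621484583/9331200000, min=1143939913/583200000, spread=12737839/373248000
Step 8: max=1115874981397/559872000000, min=34357115821/17496000000, spread=131578201/4478976000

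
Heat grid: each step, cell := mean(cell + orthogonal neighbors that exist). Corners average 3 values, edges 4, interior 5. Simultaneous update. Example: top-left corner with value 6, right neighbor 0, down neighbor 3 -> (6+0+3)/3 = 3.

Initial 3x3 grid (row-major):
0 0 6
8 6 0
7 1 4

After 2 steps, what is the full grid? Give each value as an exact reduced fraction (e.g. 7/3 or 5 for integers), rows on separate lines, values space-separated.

After step 1:
  8/3 3 2
  21/4 3 4
  16/3 9/2 5/3
After step 2:
  131/36 8/3 3
  65/16 79/20 8/3
  181/36 29/8 61/18

Answer: 131/36 8/3 3
65/16 79/20 8/3
181/36 29/8 61/18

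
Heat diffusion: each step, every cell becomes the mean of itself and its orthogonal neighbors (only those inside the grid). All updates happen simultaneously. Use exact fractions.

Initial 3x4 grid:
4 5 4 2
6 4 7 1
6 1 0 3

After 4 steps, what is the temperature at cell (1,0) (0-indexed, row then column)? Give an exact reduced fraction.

Answer: 233429/54000

Derivation:
Step 1: cell (1,0) = 5
Step 2: cell (1,0) = 71/15
Step 3: cell (1,0) = 3931/900
Step 4: cell (1,0) = 233429/54000
Full grid after step 4:
  95581/21600 302617/72000 778211/216000 429721/129600
  233429/54000 700793/180000 1238711/360000 2568679/864000
  16223/4050 99997/27000 83167/27000 369271/129600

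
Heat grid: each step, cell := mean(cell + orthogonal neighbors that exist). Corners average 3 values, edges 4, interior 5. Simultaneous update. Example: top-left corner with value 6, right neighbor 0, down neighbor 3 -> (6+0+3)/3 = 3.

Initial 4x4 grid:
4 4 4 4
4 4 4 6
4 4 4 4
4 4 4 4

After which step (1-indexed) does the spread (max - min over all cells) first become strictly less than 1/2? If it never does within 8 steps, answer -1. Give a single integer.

Step 1: max=14/3, min=4, spread=2/3
Step 2: max=271/60, min=4, spread=31/60
Step 3: max=2371/540, min=4, spread=211/540
  -> spread < 1/2 first at step 3
Step 4: max=232843/54000, min=4, spread=16843/54000
Step 5: max=2082643/486000, min=18079/4500, spread=130111/486000
Step 6: max=61962367/14580000, min=1087159/270000, spread=3255781/14580000
Step 7: max=1849953691/437400000, min=1091107/270000, spread=82360351/437400000
Step 8: max=55239316891/13122000000, min=196906441/48600000, spread=2074577821/13122000000

Answer: 3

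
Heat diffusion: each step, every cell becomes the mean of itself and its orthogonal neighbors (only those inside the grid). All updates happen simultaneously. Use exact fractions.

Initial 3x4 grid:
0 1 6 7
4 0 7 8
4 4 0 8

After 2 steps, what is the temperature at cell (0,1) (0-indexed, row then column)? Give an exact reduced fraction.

Step 1: cell (0,1) = 7/4
Step 2: cell (0,1) = 89/30
Full grid after step 2:
  65/36 89/30 91/20 79/12
  163/60 263/100 249/50 721/120
  8/3 279/80 977/240 211/36

Answer: 89/30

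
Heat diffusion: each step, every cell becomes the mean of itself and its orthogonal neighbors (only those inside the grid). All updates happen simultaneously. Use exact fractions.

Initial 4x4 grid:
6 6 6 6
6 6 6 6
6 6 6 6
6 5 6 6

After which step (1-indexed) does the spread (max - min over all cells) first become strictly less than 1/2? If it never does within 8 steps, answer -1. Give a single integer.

Answer: 1

Derivation:
Step 1: max=6, min=17/3, spread=1/3
  -> spread < 1/2 first at step 1
Step 2: max=6, min=689/120, spread=31/120
Step 3: max=6, min=6269/1080, spread=211/1080
Step 4: max=6, min=631157/108000, spread=16843/108000
Step 5: max=53921/9000, min=5693357/972000, spread=130111/972000
Step 6: max=3232841/540000, min=171317633/29160000, spread=3255781/29160000
Step 7: max=3228893/540000, min=5148446309/874800000, spread=82360351/874800000
Step 8: max=580693559/97200000, min=154712683109/26244000000, spread=2074577821/26244000000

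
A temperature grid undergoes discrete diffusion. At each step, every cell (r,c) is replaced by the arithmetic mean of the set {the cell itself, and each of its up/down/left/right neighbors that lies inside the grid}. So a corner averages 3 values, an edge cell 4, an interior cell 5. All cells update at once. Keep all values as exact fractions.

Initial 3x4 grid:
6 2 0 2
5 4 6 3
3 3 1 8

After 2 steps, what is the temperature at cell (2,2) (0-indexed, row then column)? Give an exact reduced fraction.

Answer: 281/80

Derivation:
Step 1: cell (2,2) = 9/2
Step 2: cell (2,2) = 281/80
Full grid after step 2:
  71/18 83/24 299/120 107/36
  33/8 341/100 371/100 793/240
  131/36 179/48 281/80 53/12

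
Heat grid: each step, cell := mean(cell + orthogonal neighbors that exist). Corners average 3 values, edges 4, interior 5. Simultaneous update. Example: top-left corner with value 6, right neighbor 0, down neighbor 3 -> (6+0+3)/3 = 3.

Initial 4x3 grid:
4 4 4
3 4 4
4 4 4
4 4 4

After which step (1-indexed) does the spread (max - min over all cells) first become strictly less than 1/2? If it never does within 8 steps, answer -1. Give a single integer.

Step 1: max=4, min=11/3, spread=1/3
  -> spread < 1/2 first at step 1
Step 2: max=4, min=449/120, spread=31/120
Step 3: max=4, min=4109/1080, spread=211/1080
Step 4: max=7153/1800, min=415103/108000, spread=14077/108000
Step 5: max=428317/108000, min=3747593/972000, spread=5363/48600
Step 6: max=237131/60000, min=112899191/29160000, spread=93859/1166400
Step 7: max=383463533/97200000, min=6788125519/1749600000, spread=4568723/69984000
Step 8: max=11482381111/2916000000, min=408123564371/104976000000, spread=8387449/167961600

Answer: 1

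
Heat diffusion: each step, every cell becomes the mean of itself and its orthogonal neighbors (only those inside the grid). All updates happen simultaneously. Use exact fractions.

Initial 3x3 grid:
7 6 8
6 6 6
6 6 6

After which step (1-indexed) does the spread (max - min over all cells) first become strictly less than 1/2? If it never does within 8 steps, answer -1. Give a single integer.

Answer: 3

Derivation:
Step 1: max=27/4, min=6, spread=3/4
Step 2: max=239/36, min=6, spread=23/36
Step 3: max=2789/432, min=875/144, spread=41/108
  -> spread < 1/2 first at step 3
Step 4: max=166411/25920, min=14761/2400, spread=34961/129600
Step 5: max=9896597/1555200, min=3201499/518400, spread=2921/15552
Step 6: max=591702859/93312000, min=193132453/31104000, spread=24611/186624
Step 7: max=35373791573/5598720000, min=430314433/69120000, spread=207329/2239488
Step 8: max=2118235080331/335923200000, min=698800714277/111974400000, spread=1746635/26873856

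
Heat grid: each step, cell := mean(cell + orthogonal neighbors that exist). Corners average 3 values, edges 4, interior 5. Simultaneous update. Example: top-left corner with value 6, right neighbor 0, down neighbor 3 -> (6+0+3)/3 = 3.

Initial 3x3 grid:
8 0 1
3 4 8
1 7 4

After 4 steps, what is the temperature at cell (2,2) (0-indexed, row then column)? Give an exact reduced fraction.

Step 1: cell (2,2) = 19/3
Step 2: cell (2,2) = 175/36
Step 3: cell (2,2) = 10049/2160
Step 4: cell (2,2) = 569983/129600
Full grid after step 4:
  486083/129600 3319411/864000 28181/7200
  427567/108000 726991/180000 3636911/864000
  66601/16200 155189/36000 569983/129600

Answer: 569983/129600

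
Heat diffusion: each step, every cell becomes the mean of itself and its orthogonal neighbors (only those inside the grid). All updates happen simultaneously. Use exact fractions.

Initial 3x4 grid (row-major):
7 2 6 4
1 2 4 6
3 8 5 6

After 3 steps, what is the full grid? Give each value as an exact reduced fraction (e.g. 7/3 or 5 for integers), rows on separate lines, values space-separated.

Answer: 3907/1080 1145/288 6343/1440 10421/2160
10817/2880 4849/1200 187/40 399/80
473/120 419/96 7043/1440 11341/2160

Derivation:
After step 1:
  10/3 17/4 4 16/3
  13/4 17/5 23/5 5
  4 9/2 23/4 17/3
After step 2:
  65/18 899/240 1091/240 43/9
  839/240 4 91/20 103/20
  47/12 353/80 1231/240 197/36
After step 3:
  3907/1080 1145/288 6343/1440 10421/2160
  10817/2880 4849/1200 187/40 399/80
  473/120 419/96 7043/1440 11341/2160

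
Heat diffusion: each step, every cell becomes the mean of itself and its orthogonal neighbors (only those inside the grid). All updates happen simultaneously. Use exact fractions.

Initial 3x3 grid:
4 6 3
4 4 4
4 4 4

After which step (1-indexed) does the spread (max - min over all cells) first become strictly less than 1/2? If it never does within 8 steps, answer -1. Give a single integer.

Step 1: max=14/3, min=15/4, spread=11/12
Step 2: max=353/80, min=47/12, spread=119/240
  -> spread < 1/2 first at step 2
Step 3: max=9349/2160, min=4829/1200, spread=821/2700
Step 4: max=1221577/288000, min=174631/43200, spread=172111/864000
Step 5: max=32875621/7776000, min=10599457/2592000, spread=4309/31104
Step 6: max=1958423987/466560000, min=212561693/51840000, spread=36295/373248
Step 7: max=117211823989/27993600000, min=38433580913/9331200000, spread=305773/4478976
Step 8: max=7012212987683/1679616000000, min=2310571506311/559872000000, spread=2575951/53747712

Answer: 2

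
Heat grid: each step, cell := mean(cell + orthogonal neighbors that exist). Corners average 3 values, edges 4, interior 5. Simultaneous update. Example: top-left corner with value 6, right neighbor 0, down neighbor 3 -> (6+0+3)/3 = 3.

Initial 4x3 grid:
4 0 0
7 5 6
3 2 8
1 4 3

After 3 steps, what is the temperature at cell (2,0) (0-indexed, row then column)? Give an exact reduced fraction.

Step 1: cell (2,0) = 13/4
Step 2: cell (2,0) = 113/30
Step 3: cell (2,0) = 6421/1800
Full grid after step 3:
  1505/432 48833/14400 473/144
  6871/1800 22297/6000 1563/400
  6421/1800 5983/1500 4939/1200
  3677/1080 25759/7200 83/20

Answer: 6421/1800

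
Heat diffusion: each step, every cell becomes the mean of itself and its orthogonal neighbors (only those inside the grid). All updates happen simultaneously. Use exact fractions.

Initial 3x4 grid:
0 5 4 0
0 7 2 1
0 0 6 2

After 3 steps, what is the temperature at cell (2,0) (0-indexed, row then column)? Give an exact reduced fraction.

Step 1: cell (2,0) = 0
Step 2: cell (2,0) = 5/3
Step 3: cell (2,0) = 643/360
Full grid after step 3:
  2459/1080 20773/7200 18823/7200 269/108
  31871/14400 14779/6000 17509/6000 33401/14400
  643/360 6091/2400 2047/800 95/36

Answer: 643/360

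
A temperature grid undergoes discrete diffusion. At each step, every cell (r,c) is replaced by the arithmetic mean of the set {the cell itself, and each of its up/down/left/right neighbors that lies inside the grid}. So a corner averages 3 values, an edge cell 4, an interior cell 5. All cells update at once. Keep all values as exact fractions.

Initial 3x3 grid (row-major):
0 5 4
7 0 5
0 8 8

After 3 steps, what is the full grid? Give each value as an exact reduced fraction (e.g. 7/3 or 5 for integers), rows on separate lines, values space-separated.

After step 1:
  4 9/4 14/3
  7/4 5 17/4
  5 4 7
After step 2:
  8/3 191/48 67/18
  63/16 69/20 251/48
  43/12 21/4 61/12
After step 3:
  127/36 9949/2880 931/216
  1091/320 5243/1200 12589/2880
  613/144 521/120 83/16

Answer: 127/36 9949/2880 931/216
1091/320 5243/1200 12589/2880
613/144 521/120 83/16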